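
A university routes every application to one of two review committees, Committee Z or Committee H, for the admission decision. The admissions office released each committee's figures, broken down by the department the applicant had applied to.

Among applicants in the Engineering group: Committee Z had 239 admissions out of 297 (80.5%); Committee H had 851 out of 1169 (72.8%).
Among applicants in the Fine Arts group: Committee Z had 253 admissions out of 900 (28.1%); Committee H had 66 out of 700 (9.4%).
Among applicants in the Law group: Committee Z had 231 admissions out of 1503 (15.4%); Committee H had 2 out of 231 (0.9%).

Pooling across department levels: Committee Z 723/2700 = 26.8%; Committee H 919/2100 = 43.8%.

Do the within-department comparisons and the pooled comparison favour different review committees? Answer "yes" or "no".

Within each department level (Engineering 80.5% vs 72.8%; Fine Arts 28.1% vs 9.4%; Law 15.4% vs 0.9%), Committee Z has the higher rate every time. Pooled: 26.8% vs 43.8% — Committee H has the higher rate overall. The two comparisons disagree.

yes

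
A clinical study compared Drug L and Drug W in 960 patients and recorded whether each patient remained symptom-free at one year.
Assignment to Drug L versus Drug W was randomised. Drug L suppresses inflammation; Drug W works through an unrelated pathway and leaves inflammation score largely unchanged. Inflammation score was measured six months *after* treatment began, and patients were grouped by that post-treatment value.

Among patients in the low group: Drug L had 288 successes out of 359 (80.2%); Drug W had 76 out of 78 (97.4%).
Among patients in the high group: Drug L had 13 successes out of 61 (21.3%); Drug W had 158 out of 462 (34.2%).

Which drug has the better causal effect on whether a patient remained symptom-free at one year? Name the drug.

Drug L

The distribution of inflammation score is itself part of what the drug does — it is an intermediate outcome. Holding it fixed would remove that part of the effect; the total effect is the pooled difference.
Pooled: Drug L 71.7% vs Drug W 43.3%; Drug L is higher overall.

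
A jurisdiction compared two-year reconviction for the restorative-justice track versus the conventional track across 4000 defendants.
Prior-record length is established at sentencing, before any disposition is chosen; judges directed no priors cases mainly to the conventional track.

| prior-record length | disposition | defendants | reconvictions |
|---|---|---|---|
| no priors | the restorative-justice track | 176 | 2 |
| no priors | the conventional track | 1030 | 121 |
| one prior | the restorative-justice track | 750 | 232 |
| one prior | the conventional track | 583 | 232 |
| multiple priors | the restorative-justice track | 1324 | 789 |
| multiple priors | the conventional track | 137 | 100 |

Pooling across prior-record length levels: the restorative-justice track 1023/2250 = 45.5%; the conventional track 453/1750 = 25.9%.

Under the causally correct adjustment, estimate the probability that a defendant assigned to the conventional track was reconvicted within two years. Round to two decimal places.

Nothing the disposition does changes prior-record length; the imbalance is an allocation artefact. With prior-record length also predicting the outcome, the pooled figure is confounded, and the within-stratum comparison is the causal one.
Standardising the conventional track to the population prior-record length mix: 0.301·121/1030 + 0.333·232/583 + 0.365·100/137 = 0.435.

0.43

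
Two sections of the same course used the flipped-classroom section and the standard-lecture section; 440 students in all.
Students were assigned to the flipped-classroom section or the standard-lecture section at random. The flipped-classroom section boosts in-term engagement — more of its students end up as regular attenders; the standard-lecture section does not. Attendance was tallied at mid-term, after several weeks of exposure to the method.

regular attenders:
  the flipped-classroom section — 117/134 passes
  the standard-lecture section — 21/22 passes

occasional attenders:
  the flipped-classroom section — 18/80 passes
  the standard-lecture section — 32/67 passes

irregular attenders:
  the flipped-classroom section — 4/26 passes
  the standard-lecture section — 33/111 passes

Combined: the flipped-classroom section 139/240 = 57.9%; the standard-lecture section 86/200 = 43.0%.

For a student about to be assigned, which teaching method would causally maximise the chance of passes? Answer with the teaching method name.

the flipped-classroom section

Stratifying would compare teaching methods among students the teaching methods themselves sorted into mid-term attendance groups — a form of selection on an intermediate. The unconditioned pooled rates give the total causal effect.
Pooled: the flipped-classroom section 57.9% vs the standard-lecture section 43.0%; the flipped-classroom section is higher overall.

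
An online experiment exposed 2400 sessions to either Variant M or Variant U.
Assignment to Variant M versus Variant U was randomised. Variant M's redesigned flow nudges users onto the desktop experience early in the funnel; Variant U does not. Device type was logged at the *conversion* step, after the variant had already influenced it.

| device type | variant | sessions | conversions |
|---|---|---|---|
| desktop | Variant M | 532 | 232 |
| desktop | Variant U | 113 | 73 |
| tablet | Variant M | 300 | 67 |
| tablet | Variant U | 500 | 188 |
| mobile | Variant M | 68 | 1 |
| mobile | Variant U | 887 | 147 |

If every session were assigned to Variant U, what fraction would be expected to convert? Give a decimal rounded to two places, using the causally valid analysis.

Device type lies on the pathway variant → device type → outcome, so adjusting for it blocks the indirect effect. For the total causal effect of variant, use the unadjusted pooled rates.
So P(outcome | do(Variant U)) is just the pooled rate for Variant U: 408/1500 = 0.272.

0.27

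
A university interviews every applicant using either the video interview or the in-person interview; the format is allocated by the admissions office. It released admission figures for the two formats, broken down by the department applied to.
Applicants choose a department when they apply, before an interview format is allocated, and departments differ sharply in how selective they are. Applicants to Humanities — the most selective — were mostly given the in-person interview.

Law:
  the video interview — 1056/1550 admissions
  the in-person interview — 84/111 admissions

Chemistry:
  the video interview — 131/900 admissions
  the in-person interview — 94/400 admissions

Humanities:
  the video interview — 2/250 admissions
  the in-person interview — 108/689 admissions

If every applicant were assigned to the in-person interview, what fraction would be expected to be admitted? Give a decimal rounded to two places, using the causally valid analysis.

0.44

Within every department level the in-person interview has the higher rate, yet pooled the video interview does — Simpson's reversal.
Nothing the interview format does changes department; the imbalance is an allocation artefact. With department also predicting the outcome, the pooled figure is confounded, and the within-stratum comparison is the causal one.
Standardising the in-person interview to the population department mix: 0.426·84/111 + 0.333·94/400 + 0.241·108/689 = 0.438.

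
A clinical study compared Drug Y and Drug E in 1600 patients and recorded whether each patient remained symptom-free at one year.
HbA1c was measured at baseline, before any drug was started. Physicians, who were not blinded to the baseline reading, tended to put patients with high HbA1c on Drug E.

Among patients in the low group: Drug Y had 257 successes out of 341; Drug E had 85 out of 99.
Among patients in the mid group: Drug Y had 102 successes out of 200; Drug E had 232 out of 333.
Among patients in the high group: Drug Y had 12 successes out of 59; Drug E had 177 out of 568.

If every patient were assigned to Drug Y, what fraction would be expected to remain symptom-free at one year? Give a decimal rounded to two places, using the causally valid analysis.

0.46

The HbA1c-specific comparison favours Drug E throughout, but the pooled figures favour Drug Y. The question is whether to condition on HbA1c.
HbA1c differs across drugs for reasons unrelated to any effect of the drug itself, and it separately predicts the outcome — a classic confounder. We must compare within HbA1c levels.
Standardising Drug Y to the population HbA1c mix: 0.275·257/341 + 0.333·102/200 + 0.392·12/59 = 0.457.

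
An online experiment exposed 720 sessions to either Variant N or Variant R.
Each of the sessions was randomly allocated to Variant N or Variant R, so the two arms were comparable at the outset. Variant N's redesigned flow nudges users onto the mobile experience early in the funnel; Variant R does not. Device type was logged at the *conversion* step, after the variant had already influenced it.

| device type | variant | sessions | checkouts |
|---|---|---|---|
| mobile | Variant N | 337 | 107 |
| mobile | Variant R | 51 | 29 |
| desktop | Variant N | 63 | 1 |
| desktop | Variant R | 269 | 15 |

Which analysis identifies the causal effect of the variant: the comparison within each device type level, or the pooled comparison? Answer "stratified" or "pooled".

pooled

Stratifying would compare variants among sessions the variants themselves sorted into device type groups — a form of selection on an intermediate. The unconditioned pooled rates give the total causal effect.
Pooled: Variant N 27.0% vs Variant R 13.8%; Variant N is higher overall.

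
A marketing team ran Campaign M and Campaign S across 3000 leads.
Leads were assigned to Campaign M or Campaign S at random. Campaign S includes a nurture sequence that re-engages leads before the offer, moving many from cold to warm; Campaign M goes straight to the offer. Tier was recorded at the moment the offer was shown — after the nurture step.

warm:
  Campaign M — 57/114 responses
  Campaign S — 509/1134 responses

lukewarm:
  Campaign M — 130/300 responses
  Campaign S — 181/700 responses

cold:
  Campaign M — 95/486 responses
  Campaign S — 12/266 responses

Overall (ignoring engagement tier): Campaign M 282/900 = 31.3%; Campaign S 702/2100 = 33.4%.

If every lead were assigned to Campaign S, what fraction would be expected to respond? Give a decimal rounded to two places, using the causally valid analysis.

Campaign M is higher inside every engagement tier stratum but Campaign S is higher in aggregate. Whether to stratify depends on how engagement tier relates to the campaign.
Engagement tier is downstream of the campaign. One should not condition on a consequence of treatment, so the overall rates are the right comparison.
So P(outcome | do(Campaign S)) is just the pooled rate for Campaign S: 702/2100 = 0.334.

0.33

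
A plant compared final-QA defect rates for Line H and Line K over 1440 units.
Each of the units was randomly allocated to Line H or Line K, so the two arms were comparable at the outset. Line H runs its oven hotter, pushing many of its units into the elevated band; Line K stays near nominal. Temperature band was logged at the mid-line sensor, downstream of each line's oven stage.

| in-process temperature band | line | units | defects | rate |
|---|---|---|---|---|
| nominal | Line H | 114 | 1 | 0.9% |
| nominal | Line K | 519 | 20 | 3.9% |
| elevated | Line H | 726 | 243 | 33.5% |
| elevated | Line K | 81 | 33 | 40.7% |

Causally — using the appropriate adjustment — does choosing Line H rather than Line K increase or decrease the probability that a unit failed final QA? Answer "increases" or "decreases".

Within every in-process temperature band level Line H has the lower rate, yet pooled Line K does — Simpson's reversal.
In-process temperature band is recorded after the line and is itself shifted by it — it sits on the causal path from line to outcome. Conditioning on a mediator would strip out part of the effect we want; the pooled comparison gives the total causal effect.
Pooled: Line H 29.0% vs Line K 8.8%; Line K is lower overall.

increases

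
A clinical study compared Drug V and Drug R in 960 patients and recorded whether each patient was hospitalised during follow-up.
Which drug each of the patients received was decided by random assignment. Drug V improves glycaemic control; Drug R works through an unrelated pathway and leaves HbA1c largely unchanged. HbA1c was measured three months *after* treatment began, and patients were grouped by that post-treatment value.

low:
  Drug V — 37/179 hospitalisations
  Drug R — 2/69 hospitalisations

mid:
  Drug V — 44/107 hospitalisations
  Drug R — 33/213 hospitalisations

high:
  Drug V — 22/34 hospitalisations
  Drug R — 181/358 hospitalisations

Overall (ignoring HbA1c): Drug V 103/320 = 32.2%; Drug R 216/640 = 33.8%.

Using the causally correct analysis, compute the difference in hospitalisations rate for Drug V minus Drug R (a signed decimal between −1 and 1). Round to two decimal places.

Stratifying would compare drugs among patients the drugs themselves sorted into HbA1c groups — a form of selection on an intermediate. The unconditioned pooled rates give the total causal effect.
The causal difference is the pooled difference: 0.322 − 0.338 = -0.016.

-0.02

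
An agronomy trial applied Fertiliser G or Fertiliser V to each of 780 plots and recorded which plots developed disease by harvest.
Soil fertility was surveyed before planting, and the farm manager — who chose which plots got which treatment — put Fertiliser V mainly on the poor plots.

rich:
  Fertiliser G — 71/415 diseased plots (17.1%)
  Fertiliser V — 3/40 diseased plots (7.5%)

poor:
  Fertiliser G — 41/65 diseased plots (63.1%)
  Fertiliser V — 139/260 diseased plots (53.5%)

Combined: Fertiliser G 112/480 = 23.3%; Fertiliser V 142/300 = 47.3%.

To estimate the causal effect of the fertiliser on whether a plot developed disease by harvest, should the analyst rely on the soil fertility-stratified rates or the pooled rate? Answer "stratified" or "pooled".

stratified

Fertiliser V is lower inside every soil fertility stratum but Fertiliser G is lower in aggregate. Whether to stratify depends on how soil fertility relates to the fertiliser.
Soil fertility differs across fertilisers for reasons unrelated to any effect of the fertiliser itself, and it separately predicts the outcome — a classic confounder. We must compare within soil fertility levels.
Within each level — rich: 17.1% vs 7.5%; poor: 63.1% vs 53.5% — Fertiliser V is lower every time.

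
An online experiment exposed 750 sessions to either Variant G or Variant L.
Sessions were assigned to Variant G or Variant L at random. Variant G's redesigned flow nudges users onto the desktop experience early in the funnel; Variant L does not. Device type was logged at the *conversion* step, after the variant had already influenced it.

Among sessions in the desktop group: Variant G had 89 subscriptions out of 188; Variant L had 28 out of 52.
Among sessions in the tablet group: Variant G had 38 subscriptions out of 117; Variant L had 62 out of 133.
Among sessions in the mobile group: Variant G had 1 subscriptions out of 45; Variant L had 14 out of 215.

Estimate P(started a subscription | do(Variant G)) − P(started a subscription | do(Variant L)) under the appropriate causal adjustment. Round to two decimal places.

The stratified and pooled comparisons disagree (Variant L wins within each device type; Variant G wins overall), so the answer turns on the causal role of device type.
Device type lies on the pathway variant → device type → outcome, so adjusting for it blocks the indirect effect. For the total causal effect of variant, use the unadjusted pooled rates.
The causal difference is the pooled difference: 0.366 − 0.260 = +0.106.

+0.11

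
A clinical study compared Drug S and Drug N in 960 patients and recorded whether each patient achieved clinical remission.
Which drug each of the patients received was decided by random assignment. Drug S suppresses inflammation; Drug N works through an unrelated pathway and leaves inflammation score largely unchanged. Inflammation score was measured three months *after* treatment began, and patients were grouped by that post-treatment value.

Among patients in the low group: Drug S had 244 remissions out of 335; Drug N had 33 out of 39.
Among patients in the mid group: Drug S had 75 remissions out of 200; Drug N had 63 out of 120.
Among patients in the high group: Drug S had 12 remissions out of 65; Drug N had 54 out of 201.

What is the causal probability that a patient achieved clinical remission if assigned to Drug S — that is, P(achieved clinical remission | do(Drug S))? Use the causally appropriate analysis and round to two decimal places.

0.55

The stratified and pooled comparisons disagree (Drug N wins within each inflammation score; Drug S wins overall), so the answer turns on the causal role of inflammation score.
Stratifying would compare drugs among patients the drugs themselves sorted into inflammation score groups — a form of selection on an intermediate. The unconditioned pooled rates give the total causal effect.
So P(outcome | do(Drug S)) is just the pooled rate for Drug S: 331/600 = 0.552.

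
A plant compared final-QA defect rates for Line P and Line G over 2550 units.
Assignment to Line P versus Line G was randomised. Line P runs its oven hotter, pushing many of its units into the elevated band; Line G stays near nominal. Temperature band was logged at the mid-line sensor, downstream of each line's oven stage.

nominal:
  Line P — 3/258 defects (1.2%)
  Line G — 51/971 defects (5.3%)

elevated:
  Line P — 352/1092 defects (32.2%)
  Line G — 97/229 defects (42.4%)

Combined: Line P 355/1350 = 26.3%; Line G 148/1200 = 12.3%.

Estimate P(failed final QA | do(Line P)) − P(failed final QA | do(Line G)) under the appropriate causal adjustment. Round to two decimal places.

+0.14

In-process temperature band here is a post-treatment variable shaped by the line; conditioning on it would introduce bias rather than remove it. The overall comparison is the causal one.
The causal difference is the pooled difference: 0.263 − 0.123 = +0.140.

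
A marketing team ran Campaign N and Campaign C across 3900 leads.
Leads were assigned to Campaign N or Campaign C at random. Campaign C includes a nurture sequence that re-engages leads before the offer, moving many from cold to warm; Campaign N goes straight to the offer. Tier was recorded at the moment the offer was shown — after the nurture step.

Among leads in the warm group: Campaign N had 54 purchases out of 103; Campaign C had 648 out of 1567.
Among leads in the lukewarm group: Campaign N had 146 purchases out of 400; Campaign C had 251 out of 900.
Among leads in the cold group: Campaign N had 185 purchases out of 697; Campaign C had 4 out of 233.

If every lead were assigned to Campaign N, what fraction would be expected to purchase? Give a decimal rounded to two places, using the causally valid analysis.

0.32

The stratified and pooled comparisons disagree (Campaign N wins within each engagement tier; Campaign C wins overall), so the answer turns on the causal role of engagement tier.
Stratifying would compare campaigns among leads the campaigns themselves sorted into engagement tier groups — a form of selection on an intermediate. The unconditioned pooled rates give the total causal effect.
So P(outcome | do(Campaign N)) is just the pooled rate for Campaign N: 385/1200 = 0.321.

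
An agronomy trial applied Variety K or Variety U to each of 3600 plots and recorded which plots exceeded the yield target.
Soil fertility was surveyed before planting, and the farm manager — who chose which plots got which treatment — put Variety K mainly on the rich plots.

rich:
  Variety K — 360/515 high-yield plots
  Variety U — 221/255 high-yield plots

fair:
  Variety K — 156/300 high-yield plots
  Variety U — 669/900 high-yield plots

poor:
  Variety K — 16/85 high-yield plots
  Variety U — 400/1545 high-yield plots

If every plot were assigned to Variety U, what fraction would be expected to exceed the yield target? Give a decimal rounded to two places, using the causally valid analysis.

0.55

The imbalance in soil fertility arose from how plots were allocated, not from anything the variety did; and soil fertility independently affects the outcome. The pooled gap is confounded — condition on soil fertility.
Standardising Variety U to the population soil fertility mix: 0.214·221/255 + 0.333·669/900 + 0.453·400/1545 = 0.550.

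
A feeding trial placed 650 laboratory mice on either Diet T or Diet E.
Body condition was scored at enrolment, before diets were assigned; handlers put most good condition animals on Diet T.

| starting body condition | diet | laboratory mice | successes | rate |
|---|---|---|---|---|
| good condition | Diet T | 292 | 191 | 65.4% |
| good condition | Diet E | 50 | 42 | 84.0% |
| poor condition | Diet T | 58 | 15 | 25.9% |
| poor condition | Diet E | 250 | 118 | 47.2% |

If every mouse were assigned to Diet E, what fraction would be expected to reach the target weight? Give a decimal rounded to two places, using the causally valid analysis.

The starting body condition-specific comparison favours Diet E throughout, but the pooled figures favour Diet T. The question is whether to condition on starting body condition.
Starting body condition differs across diets for reasons unrelated to any effect of the diet itself, and it separately predicts the outcome — a classic confounder. We must compare within starting body condition levels.
Standardising Diet E to the population starting body condition mix: 0.526·42/50 + 0.474·118/250 = 0.666.

0.67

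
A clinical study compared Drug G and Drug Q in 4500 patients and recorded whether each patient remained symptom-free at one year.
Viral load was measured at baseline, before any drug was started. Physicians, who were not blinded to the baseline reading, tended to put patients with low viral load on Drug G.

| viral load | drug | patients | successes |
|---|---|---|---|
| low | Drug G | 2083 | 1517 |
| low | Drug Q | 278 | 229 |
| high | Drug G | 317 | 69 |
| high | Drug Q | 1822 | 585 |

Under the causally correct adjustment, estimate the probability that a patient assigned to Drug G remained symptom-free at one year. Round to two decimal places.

Since viral load is a pre-existing factor (not a product of the drug) and it affects the outcome on its own, it is a confounder. The stratified rates, not the pooled rate, identify the causal effect.
Standardising Drug G to the population viral load mix: 0.525·1517/2083 + 0.475·69/317 = 0.486.

0.49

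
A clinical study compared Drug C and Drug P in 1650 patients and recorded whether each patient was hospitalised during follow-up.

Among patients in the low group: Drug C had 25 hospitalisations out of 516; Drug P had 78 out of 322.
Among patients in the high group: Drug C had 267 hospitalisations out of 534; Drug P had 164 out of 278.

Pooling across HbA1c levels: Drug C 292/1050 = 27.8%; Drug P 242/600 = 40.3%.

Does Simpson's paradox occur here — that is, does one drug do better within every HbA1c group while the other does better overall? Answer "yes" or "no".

no

Within each HbA1c level (low 4.8% vs 24.2%; high 50.0% vs 59.0%), Drug C has the lower rate every time. Pooled: 27.8% vs 40.3% — Drug C has the lower rate overall. They agree.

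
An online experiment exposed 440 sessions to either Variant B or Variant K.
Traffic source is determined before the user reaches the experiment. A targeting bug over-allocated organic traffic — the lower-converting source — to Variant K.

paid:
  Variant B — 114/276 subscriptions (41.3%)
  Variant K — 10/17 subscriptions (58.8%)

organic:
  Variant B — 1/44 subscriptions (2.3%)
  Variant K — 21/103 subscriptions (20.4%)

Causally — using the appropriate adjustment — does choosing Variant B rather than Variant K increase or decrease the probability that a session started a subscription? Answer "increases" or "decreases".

decreases

The imbalance in traffic source arose from how sessions were allocated, not from anything the variant did; and traffic source independently affects the outcome. The pooled gap is confounded — condition on traffic source.
Within each level — paid: 41.3% vs 58.8%; organic: 2.3% vs 20.4% — Variant K is higher every time.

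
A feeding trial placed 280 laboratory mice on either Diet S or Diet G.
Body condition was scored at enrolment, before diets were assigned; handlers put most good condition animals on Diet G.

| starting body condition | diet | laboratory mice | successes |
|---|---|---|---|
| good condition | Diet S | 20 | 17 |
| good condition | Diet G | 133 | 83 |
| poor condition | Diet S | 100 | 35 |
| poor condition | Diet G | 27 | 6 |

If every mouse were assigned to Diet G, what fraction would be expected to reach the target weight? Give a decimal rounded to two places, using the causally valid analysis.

The stratified and pooled comparisons disagree (Diet S wins within each starting body condition; Diet G wins overall), so the answer turns on the causal role of starting body condition.
Starting body condition satisfies the back-door criterion: it is not a descendant of the diet, and it blocks the spurious path from diet to outcome. Adjusting for it (i.e., using the within-starting body condition rates) gives the causal effect.
Standardising Diet G to the population starting body condition mix: 0.546·83/133 + 0.454·6/27 = 0.442.

0.44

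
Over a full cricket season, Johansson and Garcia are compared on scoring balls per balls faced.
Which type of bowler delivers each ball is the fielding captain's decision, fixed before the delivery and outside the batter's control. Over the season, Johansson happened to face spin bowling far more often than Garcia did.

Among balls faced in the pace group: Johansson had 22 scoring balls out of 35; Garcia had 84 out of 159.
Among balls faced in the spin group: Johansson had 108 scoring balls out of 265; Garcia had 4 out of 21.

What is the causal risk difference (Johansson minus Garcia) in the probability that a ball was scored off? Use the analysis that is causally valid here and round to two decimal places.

+0.17

Nothing the player does changes bowling type; the imbalance is an allocation artefact. With bowling type also predicting the outcome, the pooled figure is confounded, and the within-stratum comparison is the causal one.
Adjusting over the population distribution of bowling type: 0.404·(0.629−0.528) + 0.596·(0.408−0.190) = +0.170.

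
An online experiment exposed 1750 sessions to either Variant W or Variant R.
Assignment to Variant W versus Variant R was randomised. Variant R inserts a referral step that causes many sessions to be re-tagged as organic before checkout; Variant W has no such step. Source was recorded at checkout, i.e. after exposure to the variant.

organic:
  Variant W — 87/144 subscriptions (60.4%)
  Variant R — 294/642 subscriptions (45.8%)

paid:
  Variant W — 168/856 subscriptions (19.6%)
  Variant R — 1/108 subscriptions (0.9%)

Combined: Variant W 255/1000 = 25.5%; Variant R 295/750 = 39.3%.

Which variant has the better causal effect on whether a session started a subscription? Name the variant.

Traffic source lies on the pathway variant → traffic source → outcome, so adjusting for it blocks the indirect effect. For the total causal effect of variant, use the unadjusted pooled rates.
Pooled: Variant W 25.5% vs Variant R 39.3%; Variant R is higher overall.

Variant R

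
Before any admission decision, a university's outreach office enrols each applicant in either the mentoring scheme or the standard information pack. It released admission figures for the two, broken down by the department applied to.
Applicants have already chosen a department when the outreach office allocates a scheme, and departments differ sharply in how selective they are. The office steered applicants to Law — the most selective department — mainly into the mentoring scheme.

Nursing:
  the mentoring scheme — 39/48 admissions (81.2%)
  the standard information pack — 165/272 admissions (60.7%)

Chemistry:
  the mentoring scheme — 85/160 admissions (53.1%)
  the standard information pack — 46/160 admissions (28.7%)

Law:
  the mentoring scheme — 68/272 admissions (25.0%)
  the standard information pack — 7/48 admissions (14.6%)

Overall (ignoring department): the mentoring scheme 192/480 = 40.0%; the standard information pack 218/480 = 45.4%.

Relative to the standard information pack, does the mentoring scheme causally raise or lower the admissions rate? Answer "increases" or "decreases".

The stratified and pooled comparisons disagree (the mentoring scheme wins within each department; the standard information pack wins overall), so the answer turns on the causal role of department.
Nothing the outreach scheme does changes department; the imbalance is an allocation artefact. With department also predicting the outcome, the pooled figure is confounded, and the within-stratum comparison is the causal one.
Within each level — Nursing: 81.2% vs 60.7%; Chemistry: 53.1% vs 28.7%; Law: 25.0% vs 14.6% — the mentoring scheme is higher every time.

increases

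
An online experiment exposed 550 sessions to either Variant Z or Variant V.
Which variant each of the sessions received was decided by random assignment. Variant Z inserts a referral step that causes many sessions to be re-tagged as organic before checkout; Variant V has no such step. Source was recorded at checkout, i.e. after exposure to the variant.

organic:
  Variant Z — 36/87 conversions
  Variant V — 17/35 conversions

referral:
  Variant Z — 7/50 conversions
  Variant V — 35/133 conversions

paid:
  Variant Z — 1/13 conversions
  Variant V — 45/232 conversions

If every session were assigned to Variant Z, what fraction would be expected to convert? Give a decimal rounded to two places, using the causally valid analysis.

Stratifying would compare variants among sessions the variants themselves sorted into traffic source groups — a form of selection on an intermediate. The unconditioned pooled rates give the total causal effect.
So P(outcome | do(Variant Z)) is just the pooled rate for Variant Z: 44/150 = 0.293.

0.29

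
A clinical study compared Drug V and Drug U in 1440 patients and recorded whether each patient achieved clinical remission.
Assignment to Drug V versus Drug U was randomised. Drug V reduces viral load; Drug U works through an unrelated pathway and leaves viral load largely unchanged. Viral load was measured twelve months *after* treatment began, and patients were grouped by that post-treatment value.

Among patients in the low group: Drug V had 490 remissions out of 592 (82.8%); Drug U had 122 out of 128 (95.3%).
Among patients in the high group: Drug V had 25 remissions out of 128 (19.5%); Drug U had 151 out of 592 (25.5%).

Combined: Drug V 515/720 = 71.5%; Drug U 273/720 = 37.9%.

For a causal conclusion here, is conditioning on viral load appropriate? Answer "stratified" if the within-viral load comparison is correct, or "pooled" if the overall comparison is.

pooled

Viral load here is a post-treatment variable shaped by the drug; conditioning on it would introduce bias rather than remove it. The overall comparison is the causal one.
Pooled: Drug V 71.5% vs Drug U 37.9%; Drug V is higher overall.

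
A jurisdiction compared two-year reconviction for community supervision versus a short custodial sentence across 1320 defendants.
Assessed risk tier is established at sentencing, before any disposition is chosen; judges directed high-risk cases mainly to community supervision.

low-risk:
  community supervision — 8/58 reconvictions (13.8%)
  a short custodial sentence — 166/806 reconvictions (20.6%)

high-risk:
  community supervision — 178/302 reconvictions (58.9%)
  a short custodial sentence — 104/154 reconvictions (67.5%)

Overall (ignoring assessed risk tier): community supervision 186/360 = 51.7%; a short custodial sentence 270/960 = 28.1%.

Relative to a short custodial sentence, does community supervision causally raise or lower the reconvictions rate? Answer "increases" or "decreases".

decreases

community supervision is lower inside every assessed risk tier stratum but a short custodial sentence is lower in aggregate. Whether to stratify depends on how assessed risk tier relates to the disposition.
Since assessed risk tier is a pre-existing factor (not a product of the disposition) and it affects the outcome on its own, it is a confounder. The stratified rates, not the pooled rate, identify the causal effect.
Within each level — low-risk: 13.8% vs 20.6%; high-risk: 58.9% vs 67.5% — community supervision is lower every time.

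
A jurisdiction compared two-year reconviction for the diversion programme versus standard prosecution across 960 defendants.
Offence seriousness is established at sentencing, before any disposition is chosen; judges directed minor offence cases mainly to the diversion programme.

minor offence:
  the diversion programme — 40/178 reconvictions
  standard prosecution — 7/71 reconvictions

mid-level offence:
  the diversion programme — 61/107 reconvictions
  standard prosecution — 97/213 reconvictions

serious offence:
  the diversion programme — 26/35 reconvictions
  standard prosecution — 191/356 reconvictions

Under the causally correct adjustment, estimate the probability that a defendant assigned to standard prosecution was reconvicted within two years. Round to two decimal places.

0.40

The stratified and pooled comparisons disagree (standard prosecution wins within each offence seriousness; the diversion programme wins overall), so the answer turns on the causal role of offence seriousness.
Since offence seriousness is a pre-existing factor (not a product of the disposition) and it affects the outcome on its own, it is a confounder. The stratified rates, not the pooled rate, identify the causal effect.
Standardising standard prosecution to the population offence seriousness mix: 0.259·7/71 + 0.333·97/213 + 0.407·191/356 = 0.396.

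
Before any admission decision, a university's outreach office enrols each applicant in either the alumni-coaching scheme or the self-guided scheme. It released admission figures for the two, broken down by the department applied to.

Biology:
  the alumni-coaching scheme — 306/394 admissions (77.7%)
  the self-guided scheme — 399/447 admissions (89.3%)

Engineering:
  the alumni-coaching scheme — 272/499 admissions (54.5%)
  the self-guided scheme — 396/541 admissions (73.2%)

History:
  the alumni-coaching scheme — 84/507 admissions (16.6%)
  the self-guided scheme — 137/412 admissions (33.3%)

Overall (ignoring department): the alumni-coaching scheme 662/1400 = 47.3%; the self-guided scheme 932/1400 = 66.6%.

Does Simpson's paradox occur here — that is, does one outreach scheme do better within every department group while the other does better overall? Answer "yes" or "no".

no

Within each department level (Biology 77.7% vs 89.3%; Engineering 54.5% vs 73.2%; History 16.6% vs 33.3%), the self-guided scheme has the higher rate every time. Pooled: 47.3% vs 66.6% — the self-guided scheme has the higher rate overall. They agree.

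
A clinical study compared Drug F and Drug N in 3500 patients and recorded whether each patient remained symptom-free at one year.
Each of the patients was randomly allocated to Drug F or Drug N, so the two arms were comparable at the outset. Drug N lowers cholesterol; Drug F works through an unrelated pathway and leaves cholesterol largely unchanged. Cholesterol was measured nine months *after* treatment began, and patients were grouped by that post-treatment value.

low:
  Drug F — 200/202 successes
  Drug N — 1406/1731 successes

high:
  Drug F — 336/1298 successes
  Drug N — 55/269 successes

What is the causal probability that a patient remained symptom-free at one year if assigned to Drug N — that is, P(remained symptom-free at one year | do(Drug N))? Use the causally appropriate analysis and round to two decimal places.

0.73

The stratified and pooled comparisons disagree (Drug F wins within each cholesterol; Drug N wins overall), so the answer turns on the causal role of cholesterol.
Cholesterol is recorded after the drug and is itself shifted by it — it sits on the causal path from drug to outcome. Conditioning on a mediator would strip out part of the effect we want; the pooled comparison gives the total causal effect.
So P(outcome | do(Drug N)) is just the pooled rate for Drug N: 1461/2000 = 0.731.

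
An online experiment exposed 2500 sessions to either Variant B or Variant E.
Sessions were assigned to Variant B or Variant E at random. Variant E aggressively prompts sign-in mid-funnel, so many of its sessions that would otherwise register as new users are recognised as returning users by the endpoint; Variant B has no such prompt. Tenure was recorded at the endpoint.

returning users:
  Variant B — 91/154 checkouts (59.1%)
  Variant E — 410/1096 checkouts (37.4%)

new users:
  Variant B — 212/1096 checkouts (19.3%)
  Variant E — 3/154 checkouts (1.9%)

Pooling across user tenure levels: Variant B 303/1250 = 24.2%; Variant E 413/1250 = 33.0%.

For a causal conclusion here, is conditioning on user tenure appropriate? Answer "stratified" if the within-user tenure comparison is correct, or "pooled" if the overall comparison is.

The stratified and pooled comparisons disagree (Variant B wins within each user tenure; Variant E wins overall), so the answer turns on the causal role of user tenure.
User tenure is downstream of the variant. One should not condition on a consequence of treatment, so the overall rates are the right comparison.
Pooled: Variant B 24.2% vs Variant E 33.0%; Variant E is higher overall.

pooled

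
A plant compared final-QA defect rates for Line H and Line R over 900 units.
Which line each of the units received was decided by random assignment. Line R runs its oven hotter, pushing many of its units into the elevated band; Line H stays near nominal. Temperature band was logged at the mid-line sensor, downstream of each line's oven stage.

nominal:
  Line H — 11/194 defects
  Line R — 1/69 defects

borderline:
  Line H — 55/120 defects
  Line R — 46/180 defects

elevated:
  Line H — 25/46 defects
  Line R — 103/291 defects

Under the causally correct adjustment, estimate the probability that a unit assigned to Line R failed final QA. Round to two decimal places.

In-process temperature band here is a post-treatment variable shaped by the line; conditioning on it would introduce bias rather than remove it. The overall comparison is the causal one.
So P(outcome | do(Line R)) is just the pooled rate for Line R: 150/540 = 0.278.

0.28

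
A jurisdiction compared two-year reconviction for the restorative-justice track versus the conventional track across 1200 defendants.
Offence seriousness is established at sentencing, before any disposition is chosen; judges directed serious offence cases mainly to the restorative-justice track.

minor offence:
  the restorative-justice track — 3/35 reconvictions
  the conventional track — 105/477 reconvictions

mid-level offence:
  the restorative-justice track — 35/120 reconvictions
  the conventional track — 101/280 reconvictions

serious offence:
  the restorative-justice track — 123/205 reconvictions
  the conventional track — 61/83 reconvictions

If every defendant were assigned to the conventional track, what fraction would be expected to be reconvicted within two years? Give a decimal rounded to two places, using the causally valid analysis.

0.39

Offence seriousness differs across dispositions for reasons unrelated to any effect of the disposition itself, and it separately predicts the outcome — a classic confounder. We must compare within offence seriousness levels.
Standardising the conventional track to the population offence seriousness mix: 0.427·105/477 + 0.333·101/280 + 0.240·61/83 = 0.391.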